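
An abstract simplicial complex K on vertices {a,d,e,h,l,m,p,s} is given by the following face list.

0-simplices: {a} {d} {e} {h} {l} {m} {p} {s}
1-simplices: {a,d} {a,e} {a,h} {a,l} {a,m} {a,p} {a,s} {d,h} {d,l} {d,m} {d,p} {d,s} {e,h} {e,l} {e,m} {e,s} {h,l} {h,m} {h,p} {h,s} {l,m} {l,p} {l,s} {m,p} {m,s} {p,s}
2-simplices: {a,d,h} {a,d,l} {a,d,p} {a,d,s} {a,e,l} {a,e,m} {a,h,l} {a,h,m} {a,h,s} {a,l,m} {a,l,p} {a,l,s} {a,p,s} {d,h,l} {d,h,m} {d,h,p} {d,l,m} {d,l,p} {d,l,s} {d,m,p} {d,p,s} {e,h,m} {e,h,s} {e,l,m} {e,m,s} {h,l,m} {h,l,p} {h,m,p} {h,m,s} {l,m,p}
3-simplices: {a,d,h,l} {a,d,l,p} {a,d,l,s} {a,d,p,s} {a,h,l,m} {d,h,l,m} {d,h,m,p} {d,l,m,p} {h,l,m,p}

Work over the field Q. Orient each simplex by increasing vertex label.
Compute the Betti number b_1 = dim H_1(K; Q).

n_0=8 n_1=26 n_2=30 n_3=9  [Q]
∂1: piv[ad,ae,ah,al,am,ap,as] rk=7  ker:dh,dl,dm,dp,ds,eh,el,em,es,hl,hm,hp,hs,lm,lp,ls,mp,ms,ps
∂2: piv[adh,adl,adp,ads,ael,aem,ahl,ahm,ahs,alm,alp,als,aps,dhm,dhp,dmp,ehm,ehs,ems] rk=19  ker:dhl,dlm,dlp,dls,dps,elm,hlm,hlp,hmp,hms,lmp
∂3: piv[adhl,adlp,adls,adps,ahlm,dhlm,dhmp,dlmp,hlmp] rk=9
b_1=(26−7)−19=0

b_1=0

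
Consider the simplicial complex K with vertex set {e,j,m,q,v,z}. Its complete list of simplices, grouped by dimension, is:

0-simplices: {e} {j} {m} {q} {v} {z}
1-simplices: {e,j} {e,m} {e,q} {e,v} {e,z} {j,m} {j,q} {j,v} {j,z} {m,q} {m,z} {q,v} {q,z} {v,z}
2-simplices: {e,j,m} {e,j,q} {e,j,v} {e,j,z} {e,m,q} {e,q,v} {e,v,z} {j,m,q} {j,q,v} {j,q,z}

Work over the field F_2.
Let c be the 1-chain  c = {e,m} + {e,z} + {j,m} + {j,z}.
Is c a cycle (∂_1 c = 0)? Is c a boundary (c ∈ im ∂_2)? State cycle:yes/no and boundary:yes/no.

cycle:yes boundary:yes

n_0=6 n_1=14 n_2=10  [Z2]
∂1: piv[ej,em,eq,ev,ez] rk=5  ker:jm,jq,jv,jz,mq,mz,qv,qz,vz
∂2: piv[ejm,ejq,ejv,ejz,emq,eqv,evz,jqz] rk=8  ker:jmq,jqv
∂1c = 0
c vs im∂2: reduces to 0 ⇒ boundary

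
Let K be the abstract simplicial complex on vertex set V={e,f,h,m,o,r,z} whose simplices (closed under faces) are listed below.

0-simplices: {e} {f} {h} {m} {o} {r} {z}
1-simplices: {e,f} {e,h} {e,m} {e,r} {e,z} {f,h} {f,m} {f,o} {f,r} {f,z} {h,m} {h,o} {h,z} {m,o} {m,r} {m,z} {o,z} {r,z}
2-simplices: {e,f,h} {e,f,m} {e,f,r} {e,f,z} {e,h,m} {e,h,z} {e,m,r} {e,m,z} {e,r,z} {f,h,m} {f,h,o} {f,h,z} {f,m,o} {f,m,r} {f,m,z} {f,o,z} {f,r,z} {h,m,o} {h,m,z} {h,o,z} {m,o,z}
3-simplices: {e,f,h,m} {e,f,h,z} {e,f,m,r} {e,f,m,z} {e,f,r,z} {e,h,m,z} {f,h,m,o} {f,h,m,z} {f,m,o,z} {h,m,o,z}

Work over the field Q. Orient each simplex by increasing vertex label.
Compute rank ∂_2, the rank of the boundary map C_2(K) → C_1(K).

n_0=7 n_1=18 n_2=21 n_3=10  [Q]
∂1: piv[ef,eh,em,er,ez,fo] rk=6  ker:fh,fm,fr,fz,hm,ho,hz,mo,mr,mz,oz,rz
∂2: piv[efh,efm,efr,efz,ehm,ehz,emr,emz,erz,fho,fmo,foz] rk=12  ker:fhm,fhz,fmr,fmz,frz,hmo,hmz,hoz,moz
∂3: piv[efhm,efhz,efmr,efmz,efrz,ehmz,fhmo,fmoz,hmoz] rk=9  ker:fhmz
rk∂_2=12

rank∂_2=12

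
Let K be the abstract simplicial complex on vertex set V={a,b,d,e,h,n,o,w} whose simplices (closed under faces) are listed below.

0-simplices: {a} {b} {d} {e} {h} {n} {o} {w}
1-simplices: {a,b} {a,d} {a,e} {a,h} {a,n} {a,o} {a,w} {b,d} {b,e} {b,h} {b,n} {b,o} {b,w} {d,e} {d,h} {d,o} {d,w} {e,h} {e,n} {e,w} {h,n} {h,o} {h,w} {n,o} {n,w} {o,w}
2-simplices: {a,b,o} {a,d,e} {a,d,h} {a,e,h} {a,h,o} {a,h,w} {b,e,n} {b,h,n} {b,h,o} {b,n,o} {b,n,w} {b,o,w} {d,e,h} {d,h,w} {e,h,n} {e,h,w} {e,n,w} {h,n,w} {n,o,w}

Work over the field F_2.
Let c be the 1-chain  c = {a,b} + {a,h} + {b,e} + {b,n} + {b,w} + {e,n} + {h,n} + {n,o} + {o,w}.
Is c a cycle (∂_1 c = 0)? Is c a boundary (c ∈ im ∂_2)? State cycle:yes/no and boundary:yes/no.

cycle:yes boundary:yes

n_0=8 n_1=26 n_2=19  [Z2]
∂1: piv[ab,ad,ae,ah,an,ao,aw] rk=7  ker:bd,be,bh,bn,bo,bw,de,dh,do,dw,eh,en,ew,hn,ho,hw,no,nw,ow
∂2: piv[abo,ade,adh,aeh,aho,ahw,ben,bhn,bho,bno,bnw,bow,dhw,ehn,ehw,enw] rk=16  ker:deh,hnw,now
∂1c = 0
c vs im∂2: reduces to 0 ⇒ boundary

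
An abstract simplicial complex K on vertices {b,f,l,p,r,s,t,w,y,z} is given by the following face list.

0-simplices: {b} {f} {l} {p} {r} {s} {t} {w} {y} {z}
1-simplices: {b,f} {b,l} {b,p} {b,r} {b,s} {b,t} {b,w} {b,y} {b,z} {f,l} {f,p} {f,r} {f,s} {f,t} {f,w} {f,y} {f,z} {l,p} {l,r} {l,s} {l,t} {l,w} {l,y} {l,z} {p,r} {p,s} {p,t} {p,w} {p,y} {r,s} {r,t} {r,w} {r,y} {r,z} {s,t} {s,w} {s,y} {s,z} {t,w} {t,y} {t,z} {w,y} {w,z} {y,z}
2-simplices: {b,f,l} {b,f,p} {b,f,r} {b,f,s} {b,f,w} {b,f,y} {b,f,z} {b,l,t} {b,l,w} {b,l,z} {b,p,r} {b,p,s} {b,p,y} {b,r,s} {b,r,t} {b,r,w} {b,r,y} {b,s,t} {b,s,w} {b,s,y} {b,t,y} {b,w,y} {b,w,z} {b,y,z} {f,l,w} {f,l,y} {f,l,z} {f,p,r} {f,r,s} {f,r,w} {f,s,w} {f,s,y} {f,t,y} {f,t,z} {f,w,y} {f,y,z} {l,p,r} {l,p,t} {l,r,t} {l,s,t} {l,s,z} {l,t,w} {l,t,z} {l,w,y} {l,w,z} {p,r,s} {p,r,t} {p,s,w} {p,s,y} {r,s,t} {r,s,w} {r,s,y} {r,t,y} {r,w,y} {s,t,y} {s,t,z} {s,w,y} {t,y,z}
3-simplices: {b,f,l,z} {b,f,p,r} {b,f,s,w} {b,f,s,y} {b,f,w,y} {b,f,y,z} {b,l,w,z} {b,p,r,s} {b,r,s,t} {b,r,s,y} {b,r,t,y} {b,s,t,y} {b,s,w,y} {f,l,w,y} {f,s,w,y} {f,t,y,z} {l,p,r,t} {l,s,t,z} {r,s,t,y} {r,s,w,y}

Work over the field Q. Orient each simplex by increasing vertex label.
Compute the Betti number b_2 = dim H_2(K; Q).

b_2=6

n_0=10 n_1=44 n_2=58 n_3=20  [Q]
∂1: piv[bf,bl,bp,br,bs,bt,bw,by,bz] rk=9  ker:fl,fp,fr,fs,ft,fw,fy,fz,lp,lr,ls,lt,lw,ly,lz,pr,ps,pt,pw,py,rs,rt,rw,ry,rz,st,sw,sy,sz,tw,ty,tz,wy,wz,yz
∂2: piv[bfl,bfp,bfr,bfs,bfw,bfy,bfz,blt,blw,blz,bpr,bps,bpy,brs,brt,brw,bry,bst,bsw,bsy,bty,bwy,bwz,byz,fly,fty,ftz,lpr,lpt,lrt,lst,lsz,ltw,psw] rk=34  ker:flw,flz,fpr,frs,frw,fsw,fsy,fwy,fyz,ltz,lwy,lwz,prs,prt,psy,rst,rsw,rsy,rty,rwy,sty,stz,swy,tyz
∂3: piv[bflz,bfpr,bfsw,bfsy,bfwy,bfyz,blwz,bprs,brst,brsy,brty,bsty,bswy,flwy,ftyz,lprt,lstz,rswy] rk=18  ker:fswy,rsty
b_2=(58−34)−18=6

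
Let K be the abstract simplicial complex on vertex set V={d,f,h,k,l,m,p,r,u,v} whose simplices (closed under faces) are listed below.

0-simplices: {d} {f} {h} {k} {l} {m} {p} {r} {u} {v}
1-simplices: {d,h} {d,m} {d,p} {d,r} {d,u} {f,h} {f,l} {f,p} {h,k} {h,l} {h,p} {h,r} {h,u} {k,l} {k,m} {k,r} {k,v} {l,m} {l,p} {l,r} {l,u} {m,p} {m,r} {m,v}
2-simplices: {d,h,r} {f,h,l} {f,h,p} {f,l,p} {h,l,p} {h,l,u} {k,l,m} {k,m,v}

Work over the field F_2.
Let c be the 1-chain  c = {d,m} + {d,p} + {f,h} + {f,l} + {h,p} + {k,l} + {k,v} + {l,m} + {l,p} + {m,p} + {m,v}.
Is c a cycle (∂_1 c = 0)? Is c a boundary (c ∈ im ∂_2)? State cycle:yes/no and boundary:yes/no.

cycle:yes boundary:no

n_0=10 n_1=24 n_2=8  [Z2]
∂1: piv[dh,dm,dp,dr,du,fh,fl,hk,kv] rk=9  ker:fp,hl,hp,hr,hu,kl,km,kr,lm,lp,lr,lu,mp,mr,mv
∂2: piv[dhr,fhl,fhp,flp,hlu,klm,kmv] rk=7  ker:hlp
∂1c = 0
c vs im∂2: residual ≠ 0 ⇒ not boundary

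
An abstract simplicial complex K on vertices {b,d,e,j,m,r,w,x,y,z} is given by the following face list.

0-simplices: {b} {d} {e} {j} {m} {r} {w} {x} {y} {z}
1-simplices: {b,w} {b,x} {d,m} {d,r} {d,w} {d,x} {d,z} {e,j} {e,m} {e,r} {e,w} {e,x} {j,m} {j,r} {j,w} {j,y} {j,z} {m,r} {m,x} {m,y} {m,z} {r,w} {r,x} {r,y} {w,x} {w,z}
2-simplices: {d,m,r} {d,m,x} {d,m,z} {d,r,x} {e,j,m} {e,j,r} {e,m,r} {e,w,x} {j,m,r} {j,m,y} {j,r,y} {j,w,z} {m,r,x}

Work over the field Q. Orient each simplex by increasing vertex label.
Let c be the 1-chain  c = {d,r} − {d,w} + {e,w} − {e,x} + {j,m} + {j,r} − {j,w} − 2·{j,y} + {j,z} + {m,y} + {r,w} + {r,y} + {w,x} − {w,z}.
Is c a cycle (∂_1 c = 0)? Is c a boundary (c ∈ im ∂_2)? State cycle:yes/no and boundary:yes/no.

n_0=10 n_1=26 n_2=13  [Q]
∂1: piv[bw,bx,dm,dr,dw,dz,ej,em,jy] rk=9  ker:dx,er,ew,ex,jm,jr,jw,jz,mr,mx,my,mz,rw,rx,ry,wx,wz
∂2: piv[dmr,dmx,dmz,drx,ejm,ejr,emr,ewx,jmy,jry,jwz] rk=11  ker:jmr,mrx
∂1c = 0
c vs im∂2: residual ≠ 0 ⇒ not boundary

cycle:yes boundary:no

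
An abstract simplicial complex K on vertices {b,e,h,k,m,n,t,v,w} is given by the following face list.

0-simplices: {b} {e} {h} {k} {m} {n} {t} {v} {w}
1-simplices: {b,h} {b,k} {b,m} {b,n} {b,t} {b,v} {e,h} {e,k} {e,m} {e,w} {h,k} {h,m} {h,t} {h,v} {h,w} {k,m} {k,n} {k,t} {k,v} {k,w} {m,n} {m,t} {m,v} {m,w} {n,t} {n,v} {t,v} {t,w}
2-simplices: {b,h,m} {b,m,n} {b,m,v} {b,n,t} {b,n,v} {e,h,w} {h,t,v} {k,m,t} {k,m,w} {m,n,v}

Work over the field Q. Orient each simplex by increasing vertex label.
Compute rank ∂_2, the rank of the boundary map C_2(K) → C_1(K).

n_0=9 n_1=28 n_2=10  [Q]
∂1: piv[bh,bk,bm,bn,bt,bv,eh,ew] rk=8  ker:ek,em,hk,hm,ht,hv,hw,km,kn,kt,kv,kw,mn,mt,mv,mw,nt,nv,tv,tw
∂2: piv[bhm,bmn,bmv,bnt,bnv,ehw,htv,kmt,kmw] rk=9  ker:mnv
rk∂_2=9

rank∂_2=9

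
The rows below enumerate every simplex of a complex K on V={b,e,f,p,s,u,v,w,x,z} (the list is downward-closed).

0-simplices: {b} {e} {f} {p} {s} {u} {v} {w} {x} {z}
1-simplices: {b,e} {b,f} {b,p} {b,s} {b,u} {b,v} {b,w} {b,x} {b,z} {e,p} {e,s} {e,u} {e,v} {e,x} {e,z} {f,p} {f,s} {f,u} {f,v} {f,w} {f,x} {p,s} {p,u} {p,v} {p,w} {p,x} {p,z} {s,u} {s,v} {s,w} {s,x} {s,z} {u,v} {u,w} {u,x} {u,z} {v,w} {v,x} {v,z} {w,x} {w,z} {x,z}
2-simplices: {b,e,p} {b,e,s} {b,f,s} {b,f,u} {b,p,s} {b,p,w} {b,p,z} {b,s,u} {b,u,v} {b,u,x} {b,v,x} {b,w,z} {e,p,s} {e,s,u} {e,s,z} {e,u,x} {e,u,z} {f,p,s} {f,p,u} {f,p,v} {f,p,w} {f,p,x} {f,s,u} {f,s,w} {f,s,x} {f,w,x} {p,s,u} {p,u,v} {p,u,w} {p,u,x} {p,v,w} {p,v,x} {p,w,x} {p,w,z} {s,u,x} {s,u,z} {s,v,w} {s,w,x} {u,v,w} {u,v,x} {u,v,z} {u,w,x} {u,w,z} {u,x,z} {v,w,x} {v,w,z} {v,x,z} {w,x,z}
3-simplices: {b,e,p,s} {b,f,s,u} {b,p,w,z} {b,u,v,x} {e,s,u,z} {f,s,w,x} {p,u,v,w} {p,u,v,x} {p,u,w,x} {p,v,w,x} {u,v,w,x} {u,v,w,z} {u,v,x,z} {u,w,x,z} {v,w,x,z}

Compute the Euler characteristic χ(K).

χ(K)=1

n_0=10 n_1=42 n_2=48 n_3=15
χ=+10−42+48−15=1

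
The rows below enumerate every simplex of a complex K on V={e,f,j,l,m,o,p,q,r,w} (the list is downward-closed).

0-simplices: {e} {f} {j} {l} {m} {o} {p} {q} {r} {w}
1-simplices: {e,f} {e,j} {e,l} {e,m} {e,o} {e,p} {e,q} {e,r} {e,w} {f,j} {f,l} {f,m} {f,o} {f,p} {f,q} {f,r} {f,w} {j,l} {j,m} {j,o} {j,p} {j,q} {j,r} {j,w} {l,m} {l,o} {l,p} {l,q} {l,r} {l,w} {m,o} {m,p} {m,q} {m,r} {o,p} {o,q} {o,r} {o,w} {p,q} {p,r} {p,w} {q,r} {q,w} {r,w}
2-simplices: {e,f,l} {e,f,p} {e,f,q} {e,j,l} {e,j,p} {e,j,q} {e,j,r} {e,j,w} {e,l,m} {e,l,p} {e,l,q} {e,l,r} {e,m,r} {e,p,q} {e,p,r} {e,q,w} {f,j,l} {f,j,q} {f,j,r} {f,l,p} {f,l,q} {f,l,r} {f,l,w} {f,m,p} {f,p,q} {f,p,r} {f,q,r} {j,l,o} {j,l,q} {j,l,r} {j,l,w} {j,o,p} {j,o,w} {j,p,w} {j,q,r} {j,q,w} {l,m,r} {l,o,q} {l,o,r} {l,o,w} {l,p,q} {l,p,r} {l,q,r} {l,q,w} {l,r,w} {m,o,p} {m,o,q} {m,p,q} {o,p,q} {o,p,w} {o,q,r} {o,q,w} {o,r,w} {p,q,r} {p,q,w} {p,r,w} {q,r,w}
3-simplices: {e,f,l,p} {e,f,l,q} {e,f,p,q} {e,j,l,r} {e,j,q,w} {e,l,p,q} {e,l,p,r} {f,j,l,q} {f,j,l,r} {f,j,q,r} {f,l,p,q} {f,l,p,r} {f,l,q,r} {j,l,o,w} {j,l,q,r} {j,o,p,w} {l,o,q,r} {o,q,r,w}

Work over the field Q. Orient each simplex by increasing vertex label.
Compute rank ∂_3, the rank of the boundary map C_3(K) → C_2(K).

n_0=10 n_1=44 n_2=57 n_3=18  [Q]
∂1: piv[ef,ej,el,em,eo,ep,eq,er,ew] rk=9  ker:fj,fl,fm,fo,fp,fq,fr,fw,jl,jm,jo,jp,jq,jr,jw,lm,lo,lp,lq,lr,lw,mo,mp,mq,mr,op,oq,or,ow,pq,pr,pw,qr,qw,rw
∂2: piv[efl,efp,efq,ejl,ejp,ejq,ejr,ejw,elm,elp,elq,elr,emr,epq,epr,eqw,fjl,fjr,flw,fmp,fqr,jlo,jlw,jop,jow,jpw,loq,lor,lrw,mop,moq] rk=31  ker:fjq,flp,flq,flr,fpq,fpr,jlq,jlr,jqr,jqw,lmr,low,lpq,lpr,lqr,lqw,mpq,opq,opw,oqr,oqw,orw,pqr,pqw,prw,qrw
∂3: piv[eflp,eflq,efpq,ejlr,ejqw,elpq,elpr,fjlq,fjlr,fjqr,flpr,flqr,jlow,jopw,loqr,oqrw] rk=16  ker:flpq,jlqr
rk∂_3=16

rank∂_3=16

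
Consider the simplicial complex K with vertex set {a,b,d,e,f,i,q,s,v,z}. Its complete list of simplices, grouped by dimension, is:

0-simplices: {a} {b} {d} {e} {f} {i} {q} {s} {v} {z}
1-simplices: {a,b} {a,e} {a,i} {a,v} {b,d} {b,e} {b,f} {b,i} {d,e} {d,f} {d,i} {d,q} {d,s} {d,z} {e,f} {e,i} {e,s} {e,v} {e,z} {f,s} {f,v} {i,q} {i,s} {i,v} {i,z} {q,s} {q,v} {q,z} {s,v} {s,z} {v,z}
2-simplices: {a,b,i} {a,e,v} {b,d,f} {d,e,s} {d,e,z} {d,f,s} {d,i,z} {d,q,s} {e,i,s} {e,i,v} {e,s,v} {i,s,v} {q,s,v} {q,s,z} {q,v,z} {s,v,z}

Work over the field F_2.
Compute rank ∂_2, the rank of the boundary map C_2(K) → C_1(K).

rank∂_2=14

n_0=10 n_1=31 n_2=16  [Z2]
∂1: piv[ab,ae,ai,av,bd,bf,dq,ds,dz] rk=9  ker:be,bi,de,df,di,ef,ei,es,ev,ez,fs,fv,iq,is,iv,iz,qs,qv,qz,sv,sz,vz
∂2: piv[abi,aev,bdf,des,dez,dfs,diz,dqs,eis,eiv,esv,qsv,qsz,qvz] rk=14  ker:isv,svz
rk∂_2=14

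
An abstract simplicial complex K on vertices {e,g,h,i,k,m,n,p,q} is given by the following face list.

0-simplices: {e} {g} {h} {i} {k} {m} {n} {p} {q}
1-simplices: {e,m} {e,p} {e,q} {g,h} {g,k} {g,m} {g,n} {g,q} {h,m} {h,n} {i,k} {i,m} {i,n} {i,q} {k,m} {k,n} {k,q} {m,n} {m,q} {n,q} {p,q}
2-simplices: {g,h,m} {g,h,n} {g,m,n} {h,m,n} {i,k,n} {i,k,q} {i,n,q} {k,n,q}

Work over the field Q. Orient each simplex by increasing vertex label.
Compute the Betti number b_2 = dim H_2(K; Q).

n_0=9 n_1=21 n_2=8  [Q]
∂1: piv[em,ep,eq,gh,gk,gm,gn,ik] rk=8  ker:gq,hm,hn,im,in,iq,km,kn,kq,mn,mq,nq,pq
∂2: piv[ghm,ghn,gmn,ikn,ikq,inq] rk=6  ker:hmn,knq
b_2=(8−6)−0=2

b_2=2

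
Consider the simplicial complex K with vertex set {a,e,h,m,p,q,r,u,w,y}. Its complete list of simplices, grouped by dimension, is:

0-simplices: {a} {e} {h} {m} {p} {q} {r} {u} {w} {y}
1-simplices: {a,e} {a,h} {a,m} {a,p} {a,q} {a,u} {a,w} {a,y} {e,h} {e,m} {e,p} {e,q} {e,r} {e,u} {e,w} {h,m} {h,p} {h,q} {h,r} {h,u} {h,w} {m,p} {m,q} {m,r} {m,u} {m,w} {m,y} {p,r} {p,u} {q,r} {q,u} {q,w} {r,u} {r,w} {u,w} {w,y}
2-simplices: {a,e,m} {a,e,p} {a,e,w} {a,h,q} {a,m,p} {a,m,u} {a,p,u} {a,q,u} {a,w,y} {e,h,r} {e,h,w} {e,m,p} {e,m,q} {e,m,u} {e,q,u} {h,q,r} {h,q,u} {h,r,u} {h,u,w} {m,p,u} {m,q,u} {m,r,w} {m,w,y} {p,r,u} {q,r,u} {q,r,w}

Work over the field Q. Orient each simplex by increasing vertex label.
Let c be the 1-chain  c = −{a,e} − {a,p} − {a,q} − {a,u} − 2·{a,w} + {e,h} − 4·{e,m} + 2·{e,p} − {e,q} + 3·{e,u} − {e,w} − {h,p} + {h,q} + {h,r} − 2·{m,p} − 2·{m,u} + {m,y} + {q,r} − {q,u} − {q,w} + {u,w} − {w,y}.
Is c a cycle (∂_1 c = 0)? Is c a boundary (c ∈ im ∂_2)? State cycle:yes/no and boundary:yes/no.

cycle:no boundary:no

n_0=10 n_1=36 n_2=26  [Q]
∂1: piv[ae,ah,am,ap,aq,au,aw,ay,er] rk=9  ker:eh,em,ep,eq,eu,ew,hm,hp,hq,hr,hu,hw,mp,mq,mr,mu,mw,my,pr,pu,qr,qu,qw,ru,rw,uw,wy
∂2: piv[aem,aep,aew,ahq,amp,amu,apu,aqu,awy,ehr,ehw,emq,emu,equ,hqr,hqu,hru,huw,mrw,mwy,pru,qrw] rk=22  ker:emp,mpu,mqu,qru
∂1c = 6·{a} − {e} − {m} − 2·{p} + 2·{r} − 2·{u} − 2·{w}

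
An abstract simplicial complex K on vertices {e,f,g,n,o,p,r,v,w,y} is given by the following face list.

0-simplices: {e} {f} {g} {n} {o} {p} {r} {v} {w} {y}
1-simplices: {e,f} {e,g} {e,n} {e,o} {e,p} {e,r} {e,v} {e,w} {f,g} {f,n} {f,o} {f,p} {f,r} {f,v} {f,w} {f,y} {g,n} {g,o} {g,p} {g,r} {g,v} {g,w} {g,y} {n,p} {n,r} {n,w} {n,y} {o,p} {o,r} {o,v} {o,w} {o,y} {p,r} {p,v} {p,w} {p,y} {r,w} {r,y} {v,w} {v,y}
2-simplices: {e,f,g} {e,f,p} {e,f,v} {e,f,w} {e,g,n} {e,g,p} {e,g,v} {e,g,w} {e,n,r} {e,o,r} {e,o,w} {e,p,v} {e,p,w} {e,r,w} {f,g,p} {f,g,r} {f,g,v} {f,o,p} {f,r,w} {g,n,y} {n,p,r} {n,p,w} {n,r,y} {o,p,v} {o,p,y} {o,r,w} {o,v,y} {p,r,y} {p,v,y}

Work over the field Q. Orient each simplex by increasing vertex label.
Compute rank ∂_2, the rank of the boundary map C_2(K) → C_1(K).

rank∂_2=25

n_0=10 n_1=40 n_2=29  [Q]
∂1: piv[ef,eg,en,eo,ep,er,ev,ew,fy] rk=9  ker:fg,fn,fo,fp,fr,fv,fw,gn,go,gp,gr,gv,gw,gy,np,nr,nw,ny,op,or,ov,ow,oy,pr,pv,pw,py,rw,ry,vw,vy
∂2: piv[efg,efp,efv,efw,egn,egp,egv,egw,enr,eor,eow,epv,epw,erw,fgr,fop,frw,gny,npr,npw,nry,opv,opy,ovy,pry] rk=25  ker:fgp,fgv,orw,pvy
rk∂_2=25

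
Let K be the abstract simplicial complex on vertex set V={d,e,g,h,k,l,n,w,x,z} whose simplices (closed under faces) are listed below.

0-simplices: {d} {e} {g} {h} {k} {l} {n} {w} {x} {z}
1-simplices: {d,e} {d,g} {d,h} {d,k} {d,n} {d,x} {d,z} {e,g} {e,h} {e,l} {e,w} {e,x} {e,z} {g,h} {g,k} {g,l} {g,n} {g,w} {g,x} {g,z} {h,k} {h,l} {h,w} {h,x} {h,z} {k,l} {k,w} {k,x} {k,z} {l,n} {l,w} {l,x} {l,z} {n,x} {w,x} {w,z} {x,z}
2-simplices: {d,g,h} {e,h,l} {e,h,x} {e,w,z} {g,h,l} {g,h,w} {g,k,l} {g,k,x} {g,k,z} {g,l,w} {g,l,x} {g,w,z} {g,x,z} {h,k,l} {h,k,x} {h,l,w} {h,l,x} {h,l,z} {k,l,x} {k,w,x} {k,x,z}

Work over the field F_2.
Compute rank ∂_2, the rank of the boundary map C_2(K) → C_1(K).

rank∂_2=17

n_0=10 n_1=37 n_2=21  [Z2]
∂1: piv[de,dg,dh,dk,dn,dx,dz,el,ew] rk=9  ker:eg,eh,ex,ez,gh,gk,gl,gn,gw,gx,gz,hk,hl,hw,hx,hz,kl,kw,kx,kz,ln,lw,lx,lz,nx,wx,wz,xz
∂2: piv[dgh,ehl,ehx,ewz,ghl,ghw,gkl,gkx,gkz,glw,glx,gwz,gxz,hkl,hkx,hlz,kwx] rk=17  ker:hlw,hlx,klx,kxz
rk∂_2=17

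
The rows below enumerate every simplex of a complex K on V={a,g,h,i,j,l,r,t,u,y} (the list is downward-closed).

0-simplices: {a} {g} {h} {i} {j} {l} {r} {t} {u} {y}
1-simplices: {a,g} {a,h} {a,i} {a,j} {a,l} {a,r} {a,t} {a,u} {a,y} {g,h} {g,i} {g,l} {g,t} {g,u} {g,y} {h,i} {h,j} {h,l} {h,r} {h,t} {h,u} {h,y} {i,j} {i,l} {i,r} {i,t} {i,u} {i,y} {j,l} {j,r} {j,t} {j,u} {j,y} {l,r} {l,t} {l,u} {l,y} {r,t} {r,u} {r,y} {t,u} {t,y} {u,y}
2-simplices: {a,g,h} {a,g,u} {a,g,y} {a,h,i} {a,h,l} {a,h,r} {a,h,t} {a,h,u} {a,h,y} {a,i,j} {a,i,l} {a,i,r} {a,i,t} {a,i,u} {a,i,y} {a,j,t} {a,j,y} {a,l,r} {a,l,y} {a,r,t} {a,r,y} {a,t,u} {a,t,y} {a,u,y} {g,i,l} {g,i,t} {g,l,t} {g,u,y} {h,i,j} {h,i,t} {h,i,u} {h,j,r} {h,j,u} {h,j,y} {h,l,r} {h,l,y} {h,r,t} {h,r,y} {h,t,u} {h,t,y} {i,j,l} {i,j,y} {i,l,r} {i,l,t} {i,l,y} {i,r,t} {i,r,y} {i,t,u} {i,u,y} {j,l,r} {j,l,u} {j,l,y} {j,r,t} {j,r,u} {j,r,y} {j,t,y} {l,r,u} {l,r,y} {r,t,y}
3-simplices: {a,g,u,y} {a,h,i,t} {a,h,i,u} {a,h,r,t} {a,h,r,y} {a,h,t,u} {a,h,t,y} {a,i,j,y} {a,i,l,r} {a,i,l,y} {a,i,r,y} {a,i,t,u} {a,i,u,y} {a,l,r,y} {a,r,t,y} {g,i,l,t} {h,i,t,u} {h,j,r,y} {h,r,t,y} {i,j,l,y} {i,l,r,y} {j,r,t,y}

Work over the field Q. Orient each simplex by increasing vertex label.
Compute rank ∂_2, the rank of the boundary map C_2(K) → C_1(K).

rank∂_2=33

n_0=10 n_1=43 n_2=59 n_3=22  [Q]
∂1: piv[ag,ah,ai,aj,al,ar,at,au,ay] rk=9  ker:gh,gi,gl,gt,gu,gy,hi,hj,hl,hr,ht,hu,hy,ij,il,ir,it,iu,iy,jl,jr,jt,ju,jy,lr,lt,lu,ly,rt,ru,ry,tu,ty,uy
∂2: piv[agh,agu,agy,ahi,ahl,ahr,aht,ahu,ahy,aij,ail,air,ait,aiu,aiy,ajt,ajy,alr,aly,art,ary,atu,aty,auy,gil,git,glt,hij,hjr,hju,ijl,jlu,jru] rk=33  ker:guy,hit,hiu,hjy,hlr,hly,hrt,hry,htu,hty,ijy,ilr,ilt,ily,irt,iry,itu,iuy,jlr,jly,jrt,jry,jty,lru,lry,rty
∂3: piv[aguy,ahit,ahiu,ahrt,ahry,ahtu,ahty,aijy,ailr,aily,airy,aitu,aiuy,alry,arty,gilt,hjry,ijly,jrty] rk=19  ker:hitu,hrty,ilry
rk∂_2=33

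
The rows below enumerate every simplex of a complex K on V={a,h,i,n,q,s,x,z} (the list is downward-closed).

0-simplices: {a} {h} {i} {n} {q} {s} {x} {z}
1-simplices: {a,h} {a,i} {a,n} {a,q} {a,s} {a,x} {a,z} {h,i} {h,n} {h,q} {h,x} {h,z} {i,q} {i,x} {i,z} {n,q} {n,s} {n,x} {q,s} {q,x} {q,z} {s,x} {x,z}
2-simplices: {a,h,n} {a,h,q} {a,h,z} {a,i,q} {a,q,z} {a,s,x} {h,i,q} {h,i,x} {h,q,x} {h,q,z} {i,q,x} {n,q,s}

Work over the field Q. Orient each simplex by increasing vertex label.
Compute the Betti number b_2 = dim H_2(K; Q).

b_2=2

n_0=8 n_1=23 n_2=12  [Q]
∂1: piv[ah,ai,an,aq,as,ax,az] rk=7  ker:hi,hn,hq,hx,hz,iq,ix,iz,nq,ns,nx,qs,qx,qz,sx,xz
∂2: piv[ahn,ahq,ahz,aiq,aqz,asx,hiq,hix,hqx,nqs] rk=10  ker:hqz,iqx
b_2=(12−10)−0=2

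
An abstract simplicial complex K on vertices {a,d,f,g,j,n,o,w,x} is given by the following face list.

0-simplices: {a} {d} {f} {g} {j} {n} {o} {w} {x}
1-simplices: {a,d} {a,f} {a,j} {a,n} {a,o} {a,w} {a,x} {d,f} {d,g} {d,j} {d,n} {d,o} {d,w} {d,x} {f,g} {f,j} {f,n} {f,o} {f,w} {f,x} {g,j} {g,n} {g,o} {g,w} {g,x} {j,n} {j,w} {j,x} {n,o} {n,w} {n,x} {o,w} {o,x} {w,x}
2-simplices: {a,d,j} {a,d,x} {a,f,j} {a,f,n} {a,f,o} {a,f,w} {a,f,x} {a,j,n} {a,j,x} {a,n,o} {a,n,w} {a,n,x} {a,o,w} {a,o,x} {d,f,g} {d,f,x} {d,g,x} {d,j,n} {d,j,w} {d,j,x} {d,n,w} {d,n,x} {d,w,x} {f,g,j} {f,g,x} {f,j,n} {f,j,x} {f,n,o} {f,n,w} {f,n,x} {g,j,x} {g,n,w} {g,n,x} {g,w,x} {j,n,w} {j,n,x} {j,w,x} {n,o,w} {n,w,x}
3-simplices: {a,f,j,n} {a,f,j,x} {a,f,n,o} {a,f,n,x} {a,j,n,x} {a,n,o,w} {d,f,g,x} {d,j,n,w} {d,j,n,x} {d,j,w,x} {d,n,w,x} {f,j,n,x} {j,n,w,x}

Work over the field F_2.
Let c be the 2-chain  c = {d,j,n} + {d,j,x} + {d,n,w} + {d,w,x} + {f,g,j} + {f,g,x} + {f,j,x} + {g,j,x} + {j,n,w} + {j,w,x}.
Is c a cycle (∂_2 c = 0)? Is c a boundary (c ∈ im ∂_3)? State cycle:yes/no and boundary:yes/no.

n_0=9 n_1=34 n_2=39 n_3=13  [Z2]
∂1: piv[ad,af,aj,an,ao,aw,ax,dg] rk=8  ker:df,dj,dn,do,dw,dx,fg,fj,fn,fo,fw,fx,gj,gn,go,gw,gx,jn,jw,jx,no,nw,nx,ow,ox,wx
∂2: piv[adj,adx,afj,afn,afo,afw,afx,ajn,ajx,ano,anw,anx,aow,aox,dfg,dfx,dgx,djn,djw,dnw,dwx,fgj,gnw,gnx] rk=24  ker:djx,dnx,fgx,fjn,fjx,fno,fnw,fnx,gjx,gwx,jnw,jnx,jwx,now,nwx
∂3: piv[afjn,afjx,afno,afnx,ajnx,anow,dfgx,djnw,djnx,djwx,dnwx] rk=11  ker:fjnx,jnwx
∂2c = 0
c vs im∂3: residual ≠ 0 ⇒ not boundary

cycle:yes boundary:no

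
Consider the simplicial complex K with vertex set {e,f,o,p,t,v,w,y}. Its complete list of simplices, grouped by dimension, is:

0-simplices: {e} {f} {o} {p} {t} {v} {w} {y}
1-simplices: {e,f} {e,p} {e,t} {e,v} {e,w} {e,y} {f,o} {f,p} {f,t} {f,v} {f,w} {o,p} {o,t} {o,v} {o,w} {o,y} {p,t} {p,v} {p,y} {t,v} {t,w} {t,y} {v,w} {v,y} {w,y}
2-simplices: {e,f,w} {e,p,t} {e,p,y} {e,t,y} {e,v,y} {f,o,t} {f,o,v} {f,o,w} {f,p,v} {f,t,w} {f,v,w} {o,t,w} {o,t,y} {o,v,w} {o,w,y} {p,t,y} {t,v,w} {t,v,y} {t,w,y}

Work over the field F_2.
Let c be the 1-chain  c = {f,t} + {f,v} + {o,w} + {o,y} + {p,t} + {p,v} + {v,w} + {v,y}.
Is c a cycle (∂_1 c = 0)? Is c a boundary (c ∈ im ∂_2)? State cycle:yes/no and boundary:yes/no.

n_0=8 n_1=25 n_2=19  [Z2]
∂1: piv[ef,ep,et,ev,ew,ey,fo] rk=7  ker:fp,ft,fv,fw,op,ot,ov,ow,oy,pt,pv,py,tv,tw,ty,vw,vy,wy
∂2: piv[efw,ept,epy,ety,evy,fot,fov,fow,fpv,ftw,fvw,oty,owy,tvw,tvy] rk=15  ker:otw,ovw,pty,twy
∂1c = 0
c vs im∂2: residual ≠ 0 ⇒ not boundary

cycle:yes boundary:no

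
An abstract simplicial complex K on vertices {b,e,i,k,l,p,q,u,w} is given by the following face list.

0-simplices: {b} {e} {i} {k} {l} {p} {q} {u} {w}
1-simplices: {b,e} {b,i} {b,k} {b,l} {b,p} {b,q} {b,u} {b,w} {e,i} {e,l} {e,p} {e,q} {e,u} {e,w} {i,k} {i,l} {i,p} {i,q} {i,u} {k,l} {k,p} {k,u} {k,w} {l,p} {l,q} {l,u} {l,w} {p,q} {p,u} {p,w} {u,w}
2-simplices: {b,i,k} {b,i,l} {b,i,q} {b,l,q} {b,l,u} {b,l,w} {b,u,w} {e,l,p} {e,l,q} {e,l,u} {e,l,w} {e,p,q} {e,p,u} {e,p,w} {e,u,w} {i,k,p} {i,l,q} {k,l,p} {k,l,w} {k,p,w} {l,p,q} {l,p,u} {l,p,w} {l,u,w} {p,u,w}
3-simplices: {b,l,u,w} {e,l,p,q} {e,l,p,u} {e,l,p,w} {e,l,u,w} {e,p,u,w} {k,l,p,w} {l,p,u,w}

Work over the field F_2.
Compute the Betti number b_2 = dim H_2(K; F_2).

b_2=1

n_0=9 n_1=31 n_2=25 n_3=8  [Z2]
∂1: piv[be,bi,bk,bl,bp,bq,bu,bw] rk=8  ker:ei,el,ep,eq,eu,ew,ik,il,ip,iq,iu,kl,kp,ku,kw,lp,lq,lu,lw,pq,pu,pw,uw
∂2: piv[bik,bil,biq,blq,blu,blw,buw,elp,elq,elu,elw,epq,epu,epw,ikp,klp,klw] rk=17  ker:euw,ilq,kpw,lpq,lpu,lpw,luw,puw
∂3: piv[bluw,elpq,elpu,elpw,eluw,epuw,klpw] rk=7  ker:lpuw
b_2=(25−17)−7=1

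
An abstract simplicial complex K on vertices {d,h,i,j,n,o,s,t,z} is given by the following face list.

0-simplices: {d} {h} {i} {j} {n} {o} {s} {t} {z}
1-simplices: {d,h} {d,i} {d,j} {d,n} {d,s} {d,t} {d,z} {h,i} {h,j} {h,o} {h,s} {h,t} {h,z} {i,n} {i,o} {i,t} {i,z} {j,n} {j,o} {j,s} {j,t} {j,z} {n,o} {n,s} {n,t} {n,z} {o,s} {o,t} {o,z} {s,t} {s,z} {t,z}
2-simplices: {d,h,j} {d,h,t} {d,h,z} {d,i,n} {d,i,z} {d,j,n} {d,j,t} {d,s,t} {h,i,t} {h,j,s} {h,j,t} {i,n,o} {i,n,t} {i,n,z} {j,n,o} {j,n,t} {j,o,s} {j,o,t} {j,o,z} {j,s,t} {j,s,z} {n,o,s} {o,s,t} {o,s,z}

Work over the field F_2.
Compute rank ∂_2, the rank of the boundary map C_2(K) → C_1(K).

n_0=9 n_1=32 n_2=24  [Z2]
∂1: piv[dh,di,dj,dn,ds,dt,dz,ho] rk=8  ker:hi,hj,hs,ht,hz,in,io,it,iz,jn,jo,js,jt,jz,no,ns,nt,nz,os,ot,oz,st,sz,tz
∂2: piv[dhj,dht,dhz,din,diz,djn,djt,dst,hit,hjs,ino,int,inz,jno,jnt,jos,jot,joz,jst,jsz,nos] rk=21  ker:hjt,ost,osz
rk∂_2=21

rank∂_2=21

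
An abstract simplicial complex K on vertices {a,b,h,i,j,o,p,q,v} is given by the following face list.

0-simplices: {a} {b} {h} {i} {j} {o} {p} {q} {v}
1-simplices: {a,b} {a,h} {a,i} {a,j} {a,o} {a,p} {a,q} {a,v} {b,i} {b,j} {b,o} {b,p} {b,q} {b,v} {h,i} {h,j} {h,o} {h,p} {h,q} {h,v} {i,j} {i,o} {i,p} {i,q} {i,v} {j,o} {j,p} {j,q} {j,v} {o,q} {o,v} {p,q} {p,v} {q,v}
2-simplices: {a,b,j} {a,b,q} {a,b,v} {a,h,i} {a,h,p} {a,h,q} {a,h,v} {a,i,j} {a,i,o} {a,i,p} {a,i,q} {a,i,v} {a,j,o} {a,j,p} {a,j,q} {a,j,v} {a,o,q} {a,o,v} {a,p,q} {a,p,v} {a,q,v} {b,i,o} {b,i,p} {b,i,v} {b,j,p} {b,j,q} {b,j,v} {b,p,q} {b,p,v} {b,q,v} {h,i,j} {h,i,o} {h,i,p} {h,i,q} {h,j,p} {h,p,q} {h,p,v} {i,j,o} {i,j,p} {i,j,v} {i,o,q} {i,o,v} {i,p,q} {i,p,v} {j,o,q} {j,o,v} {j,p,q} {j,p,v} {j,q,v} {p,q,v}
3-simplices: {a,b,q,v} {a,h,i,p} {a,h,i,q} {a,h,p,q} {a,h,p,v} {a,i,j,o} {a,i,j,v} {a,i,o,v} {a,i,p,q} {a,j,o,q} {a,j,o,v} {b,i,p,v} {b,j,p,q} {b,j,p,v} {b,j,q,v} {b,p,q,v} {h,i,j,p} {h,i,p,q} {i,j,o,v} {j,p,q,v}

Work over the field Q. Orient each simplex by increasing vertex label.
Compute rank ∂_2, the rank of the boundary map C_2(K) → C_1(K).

rank∂_2=26

n_0=9 n_1=34 n_2=50 n_3=20  [Q]
∂1: piv[ab,ah,ai,aj,ao,ap,aq,av] rk=8  ker:bi,bj,bo,bp,bq,bv,hi,hj,ho,hp,hq,hv,ij,io,ip,iq,iv,jo,jp,jq,jv,oq,ov,pq,pv,qv
∂2: piv[abj,abq,abv,ahi,ahp,ahq,ahv,aij,aio,aip,aiq,aiv,ajo,ajp,ajq,ajv,aoq,aov,apq,apv,aqv,bio,bip,biv,hij,hio] rk=26  ker:bjp,bjq,bjv,bpq,bpv,bqv,hip,hiq,hjp,hpq,hpv,ijo,ijp,ijv,ioq,iov,ipq,ipv,joq,jov,jpq,jpv,jqv,pqv
∂3: piv[abqv,ahip,ahiq,ahpq,ahpv,aijo,aijv,aiov,aipq,ajoq,ajov,bipv,bjpq,bjpv,bjqv,bpqv,hijp] rk=17  ker:hipq,ijov,jpqv
rk∂_2=26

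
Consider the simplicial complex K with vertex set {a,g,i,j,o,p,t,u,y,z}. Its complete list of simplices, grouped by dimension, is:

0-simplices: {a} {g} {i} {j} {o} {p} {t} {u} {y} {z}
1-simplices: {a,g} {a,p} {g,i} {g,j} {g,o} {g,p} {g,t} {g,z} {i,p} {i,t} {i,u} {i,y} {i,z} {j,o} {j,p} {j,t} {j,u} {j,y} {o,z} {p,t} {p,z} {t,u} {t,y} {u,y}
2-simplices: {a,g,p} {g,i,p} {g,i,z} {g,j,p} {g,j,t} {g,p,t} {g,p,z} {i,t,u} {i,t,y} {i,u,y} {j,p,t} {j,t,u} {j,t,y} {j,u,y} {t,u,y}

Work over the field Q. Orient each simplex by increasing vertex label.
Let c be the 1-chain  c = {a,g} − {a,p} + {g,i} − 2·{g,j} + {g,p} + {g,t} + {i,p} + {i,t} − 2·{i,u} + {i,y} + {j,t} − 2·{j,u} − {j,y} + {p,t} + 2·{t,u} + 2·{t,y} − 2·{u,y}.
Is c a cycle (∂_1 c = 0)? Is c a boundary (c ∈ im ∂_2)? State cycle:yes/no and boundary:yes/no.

n_0=10 n_1=24 n_2=15  [Q]
∂1: piv[ag,ap,gi,gj,go,gt,gz,iu,iy] rk=9  ker:gp,ip,it,iz,jo,jp,jt,ju,jy,oz,pt,pz,tu,ty,uy
∂2: piv[agp,gip,giz,gjp,gjt,gpt,gpz,itu,ity,iuy,jtu,jty] rk=12  ker:jpt,juy,tuy
∂1c = 0
c vs im∂2: reduces to 0 ⇒ boundary

cycle:yes boundary:yes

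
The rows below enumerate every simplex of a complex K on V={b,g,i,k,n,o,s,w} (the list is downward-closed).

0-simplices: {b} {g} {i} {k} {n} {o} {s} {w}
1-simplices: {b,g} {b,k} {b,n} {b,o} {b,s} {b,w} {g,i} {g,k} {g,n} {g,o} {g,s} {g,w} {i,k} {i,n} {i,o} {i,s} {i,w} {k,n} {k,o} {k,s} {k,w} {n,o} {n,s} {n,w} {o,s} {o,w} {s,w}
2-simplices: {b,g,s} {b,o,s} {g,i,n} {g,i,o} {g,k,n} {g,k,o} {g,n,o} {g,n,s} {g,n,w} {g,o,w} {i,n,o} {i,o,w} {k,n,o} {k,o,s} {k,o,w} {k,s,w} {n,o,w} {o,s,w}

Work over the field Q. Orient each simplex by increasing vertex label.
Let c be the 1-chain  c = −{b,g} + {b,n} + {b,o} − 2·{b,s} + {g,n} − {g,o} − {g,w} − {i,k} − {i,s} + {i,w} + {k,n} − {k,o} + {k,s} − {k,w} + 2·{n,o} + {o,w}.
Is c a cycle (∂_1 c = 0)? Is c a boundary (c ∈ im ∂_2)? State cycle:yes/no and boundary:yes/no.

cycle:no boundary:no

n_0=8 n_1=27 n_2=18  [Q]
∂1: piv[bg,bk,bn,bo,bs,bw,gi] rk=7  ker:gk,gn,go,gs,gw,ik,in,io,is,iw,kn,ko,ks,kw,no,ns,nw,os,ow,sw
∂2: piv[bgs,bos,gin,gio,gkn,gko,gno,gns,gnw,gow,iow,kos,kow,ksw] rk=14  ker:ino,kno,now,osw
∂1c = {b} + {i} − {k} + {n} − 2·{s}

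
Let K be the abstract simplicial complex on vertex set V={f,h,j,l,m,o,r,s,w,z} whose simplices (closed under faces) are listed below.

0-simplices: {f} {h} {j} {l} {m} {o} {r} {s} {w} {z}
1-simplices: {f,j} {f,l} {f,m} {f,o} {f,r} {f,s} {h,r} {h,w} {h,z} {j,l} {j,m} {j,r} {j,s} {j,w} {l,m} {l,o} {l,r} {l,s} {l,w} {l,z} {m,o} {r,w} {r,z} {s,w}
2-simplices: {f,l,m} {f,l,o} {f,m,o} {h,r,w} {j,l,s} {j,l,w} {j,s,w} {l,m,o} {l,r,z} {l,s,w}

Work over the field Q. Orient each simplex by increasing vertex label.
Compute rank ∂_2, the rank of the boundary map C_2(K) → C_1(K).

n_0=10 n_1=24 n_2=10  [Q]
∂1: piv[fj,fl,fm,fo,fr,fs,hr,hw,hz] rk=9  ker:jl,jm,jr,js,jw,lm,lo,lr,ls,lw,lz,mo,rw,rz,sw
∂2: piv[flm,flo,fmo,hrw,jls,jlw,jsw,lrz] rk=8  ker:lmo,lsw
rk∂_2=8

rank∂_2=8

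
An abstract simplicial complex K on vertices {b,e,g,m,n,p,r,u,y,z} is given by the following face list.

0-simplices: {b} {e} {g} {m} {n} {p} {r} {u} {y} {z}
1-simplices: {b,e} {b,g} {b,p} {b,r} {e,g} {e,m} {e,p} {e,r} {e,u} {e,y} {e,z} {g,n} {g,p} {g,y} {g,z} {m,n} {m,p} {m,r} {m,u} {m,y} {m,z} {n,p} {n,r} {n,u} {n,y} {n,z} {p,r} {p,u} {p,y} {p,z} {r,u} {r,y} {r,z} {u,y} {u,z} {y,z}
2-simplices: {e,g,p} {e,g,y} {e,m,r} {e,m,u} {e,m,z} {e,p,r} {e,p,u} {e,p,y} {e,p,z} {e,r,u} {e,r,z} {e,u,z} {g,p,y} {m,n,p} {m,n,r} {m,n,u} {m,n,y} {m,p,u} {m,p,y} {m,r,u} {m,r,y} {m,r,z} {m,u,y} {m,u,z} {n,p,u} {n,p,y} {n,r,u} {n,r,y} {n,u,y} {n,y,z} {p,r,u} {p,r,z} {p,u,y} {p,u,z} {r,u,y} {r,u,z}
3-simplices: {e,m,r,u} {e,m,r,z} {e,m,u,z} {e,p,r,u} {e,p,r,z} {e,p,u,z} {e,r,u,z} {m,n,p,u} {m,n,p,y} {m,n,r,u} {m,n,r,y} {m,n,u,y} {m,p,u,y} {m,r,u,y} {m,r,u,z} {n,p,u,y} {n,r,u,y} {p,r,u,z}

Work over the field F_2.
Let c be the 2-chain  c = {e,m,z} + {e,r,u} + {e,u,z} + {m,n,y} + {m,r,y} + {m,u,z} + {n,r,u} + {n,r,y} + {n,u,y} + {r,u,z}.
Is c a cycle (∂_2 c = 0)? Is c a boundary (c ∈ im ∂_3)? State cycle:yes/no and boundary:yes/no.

cycle:no boundary:no

n_0=10 n_1=36 n_2=36 n_3=18  [Z2]
∂1: piv[be,bg,bp,br,em,eu,ey,ez,gn] rk=9  ker:eg,ep,er,gp,gy,gz,mn,mp,mr,mu,my,mz,np,nr,nu,ny,nz,pr,pu,py,pz,ru,ry,rz,uy,uz,yz
∂2: piv[egp,egy,emr,emu,emz,epr,epu,epy,epz,eru,erz,euz,mnp,mnr,mnu,mny,mpu,mpy,mry,muy,nyz] rk=21  ker:gpy,mru,mrz,muz,npu,npy,nru,nry,nuy,pru,prz,puy,puz,ruy,ruz
∂3: piv[emru,emrz,emuz,epru,eprz,epuz,eruz,mnpu,mnpy,mnru,mnry,mnuy,mpuy,mruy] rk=14  ker:mruz,npuy,nruy,pruz
∂2c = {e,m} + {e,r} + {m,n} + {m,r} + {m,u} + {n,y} + {r,u} + {r,z} + {u,y} + {u,z}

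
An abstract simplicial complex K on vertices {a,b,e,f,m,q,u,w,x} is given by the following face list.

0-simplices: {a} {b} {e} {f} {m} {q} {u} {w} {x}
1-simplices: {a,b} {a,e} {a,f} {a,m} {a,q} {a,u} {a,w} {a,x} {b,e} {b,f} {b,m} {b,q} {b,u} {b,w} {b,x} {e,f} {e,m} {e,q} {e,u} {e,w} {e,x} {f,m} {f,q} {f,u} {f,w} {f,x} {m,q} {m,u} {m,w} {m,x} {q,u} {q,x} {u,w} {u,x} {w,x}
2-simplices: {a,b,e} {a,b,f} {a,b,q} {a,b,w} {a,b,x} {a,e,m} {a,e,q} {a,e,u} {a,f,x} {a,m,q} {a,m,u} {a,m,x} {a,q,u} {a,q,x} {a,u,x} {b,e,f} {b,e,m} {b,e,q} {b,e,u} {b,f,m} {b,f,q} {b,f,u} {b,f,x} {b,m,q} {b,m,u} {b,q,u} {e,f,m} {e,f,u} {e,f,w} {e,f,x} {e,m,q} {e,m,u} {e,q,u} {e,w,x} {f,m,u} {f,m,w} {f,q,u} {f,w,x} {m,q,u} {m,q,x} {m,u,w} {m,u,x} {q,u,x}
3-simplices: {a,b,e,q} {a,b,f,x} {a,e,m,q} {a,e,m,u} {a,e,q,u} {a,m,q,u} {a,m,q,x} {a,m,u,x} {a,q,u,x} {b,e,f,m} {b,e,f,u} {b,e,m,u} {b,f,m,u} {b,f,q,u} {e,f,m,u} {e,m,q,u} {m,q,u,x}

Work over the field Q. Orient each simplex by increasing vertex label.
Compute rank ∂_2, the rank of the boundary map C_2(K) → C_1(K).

n_0=9 n_1=35 n_2=43 n_3=17  [Q]
∂1: piv[ab,ae,af,am,aq,au,aw,ax] rk=8  ker:be,bf,bm,bq,bu,bw,bx,ef,em,eq,eu,ew,ex,fm,fq,fu,fw,fx,mq,mu,mw,mx,qu,qx,uw,ux,wx
∂2: piv[abe,abf,abq,abw,abx,aem,aeq,aeu,afx,amq,amu,amx,aqu,aqx,aux,bef,bem,beu,bfm,bfq,bfu,efw,efx,ewx,fmw,muw] rk=26  ker:beq,bfx,bmq,bmu,bqu,efm,efu,emq,emu,equ,fmu,fqu,fwx,mqu,mqx,mux,qux
∂3: piv[abeq,abfx,aemq,aemu,aequ,amqu,amqx,amux,aqux,befm,befu,bemu,bfmu,bfqu] rk=14  ker:efmu,emqu,mqux
rk∂_2=26

rank∂_2=26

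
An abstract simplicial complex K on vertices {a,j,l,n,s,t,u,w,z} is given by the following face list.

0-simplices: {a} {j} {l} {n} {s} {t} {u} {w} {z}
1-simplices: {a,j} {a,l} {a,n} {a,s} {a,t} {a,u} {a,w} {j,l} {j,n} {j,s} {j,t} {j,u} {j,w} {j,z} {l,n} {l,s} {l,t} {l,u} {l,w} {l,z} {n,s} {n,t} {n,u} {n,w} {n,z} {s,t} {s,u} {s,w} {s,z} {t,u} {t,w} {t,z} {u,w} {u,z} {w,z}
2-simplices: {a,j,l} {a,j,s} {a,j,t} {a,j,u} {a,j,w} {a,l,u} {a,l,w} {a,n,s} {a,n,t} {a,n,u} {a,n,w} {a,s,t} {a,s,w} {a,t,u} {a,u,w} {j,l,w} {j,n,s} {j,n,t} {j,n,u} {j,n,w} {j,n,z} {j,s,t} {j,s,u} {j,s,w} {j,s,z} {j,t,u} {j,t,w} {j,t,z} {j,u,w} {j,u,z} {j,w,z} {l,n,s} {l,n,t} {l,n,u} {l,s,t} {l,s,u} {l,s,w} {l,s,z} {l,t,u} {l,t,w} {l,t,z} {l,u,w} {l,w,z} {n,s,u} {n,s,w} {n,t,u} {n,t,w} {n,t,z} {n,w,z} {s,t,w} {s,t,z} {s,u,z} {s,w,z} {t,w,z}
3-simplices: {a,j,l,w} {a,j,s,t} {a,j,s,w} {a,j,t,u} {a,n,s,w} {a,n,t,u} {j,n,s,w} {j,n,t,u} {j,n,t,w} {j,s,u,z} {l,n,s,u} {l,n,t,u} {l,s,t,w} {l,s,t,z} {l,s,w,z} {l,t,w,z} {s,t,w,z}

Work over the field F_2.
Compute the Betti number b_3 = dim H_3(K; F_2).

b_3=1

n_0=9 n_1=35 n_2=54 n_3=17  [Z2]
∂1: piv[aj,al,an,as,at,au,aw,jz] rk=8  ker:jl,jn,js,jt,ju,jw,ln,ls,lt,lu,lw,lz,ns,nt,nu,nw,nz,st,su,sw,sz,tu,tw,tz,uw,uz,wz
∂2: piv[ajl,ajs,ajt,aju,ajw,alu,alw,ans,ant,anu,anw,ast,asw,atu,auw,jns,jnz,jsu,jsz,jtw,jtz,juz,jwz,lns,lnt,lnu,lsz] rk=27  ker:jlw,jnt,jnu,jnw,jst,jsw,jtu,juw,lst,lsu,lsw,ltu,ltw,ltz,luw,lwz,nsu,nsw,ntu,ntw,ntz,nwz,stw,stz,suz,swz,twz
∂3: piv[ajlw,ajst,ajsw,ajtu,answ,antu,jnsw,jntu,jntw,jsuz,lnsu,lntu,lstw,lstz,lswz,ltwz] rk=16  ker:stwz
b_3=(17−16)−0=1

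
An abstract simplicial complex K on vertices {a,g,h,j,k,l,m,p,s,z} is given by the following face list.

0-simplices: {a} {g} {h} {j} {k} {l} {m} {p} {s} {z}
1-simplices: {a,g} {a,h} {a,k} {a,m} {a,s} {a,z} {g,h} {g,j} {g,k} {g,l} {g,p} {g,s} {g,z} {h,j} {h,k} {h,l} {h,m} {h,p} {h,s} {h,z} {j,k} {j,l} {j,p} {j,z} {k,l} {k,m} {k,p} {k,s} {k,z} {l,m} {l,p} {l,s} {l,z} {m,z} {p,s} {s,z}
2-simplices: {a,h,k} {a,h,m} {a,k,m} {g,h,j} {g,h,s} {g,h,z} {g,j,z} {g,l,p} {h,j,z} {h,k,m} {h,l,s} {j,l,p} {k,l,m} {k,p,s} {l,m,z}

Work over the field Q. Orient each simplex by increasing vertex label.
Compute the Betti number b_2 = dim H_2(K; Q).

b_2=2

n_0=10 n_1=36 n_2=15  [Q]
∂1: piv[ag,ah,ak,am,as,az,gj,gl,gp] rk=9  ker:gh,gk,gs,gz,hj,hk,hl,hm,hp,hs,hz,jk,jl,jp,jz,kl,km,kp,ks,kz,lm,lp,ls,lz,mz,ps,sz
∂2: piv[ahk,ahm,akm,ghj,ghs,ghz,gjz,glp,hls,jlp,klm,kps,lmz] rk=13  ker:hjz,hkm
b_2=(15−13)−0=2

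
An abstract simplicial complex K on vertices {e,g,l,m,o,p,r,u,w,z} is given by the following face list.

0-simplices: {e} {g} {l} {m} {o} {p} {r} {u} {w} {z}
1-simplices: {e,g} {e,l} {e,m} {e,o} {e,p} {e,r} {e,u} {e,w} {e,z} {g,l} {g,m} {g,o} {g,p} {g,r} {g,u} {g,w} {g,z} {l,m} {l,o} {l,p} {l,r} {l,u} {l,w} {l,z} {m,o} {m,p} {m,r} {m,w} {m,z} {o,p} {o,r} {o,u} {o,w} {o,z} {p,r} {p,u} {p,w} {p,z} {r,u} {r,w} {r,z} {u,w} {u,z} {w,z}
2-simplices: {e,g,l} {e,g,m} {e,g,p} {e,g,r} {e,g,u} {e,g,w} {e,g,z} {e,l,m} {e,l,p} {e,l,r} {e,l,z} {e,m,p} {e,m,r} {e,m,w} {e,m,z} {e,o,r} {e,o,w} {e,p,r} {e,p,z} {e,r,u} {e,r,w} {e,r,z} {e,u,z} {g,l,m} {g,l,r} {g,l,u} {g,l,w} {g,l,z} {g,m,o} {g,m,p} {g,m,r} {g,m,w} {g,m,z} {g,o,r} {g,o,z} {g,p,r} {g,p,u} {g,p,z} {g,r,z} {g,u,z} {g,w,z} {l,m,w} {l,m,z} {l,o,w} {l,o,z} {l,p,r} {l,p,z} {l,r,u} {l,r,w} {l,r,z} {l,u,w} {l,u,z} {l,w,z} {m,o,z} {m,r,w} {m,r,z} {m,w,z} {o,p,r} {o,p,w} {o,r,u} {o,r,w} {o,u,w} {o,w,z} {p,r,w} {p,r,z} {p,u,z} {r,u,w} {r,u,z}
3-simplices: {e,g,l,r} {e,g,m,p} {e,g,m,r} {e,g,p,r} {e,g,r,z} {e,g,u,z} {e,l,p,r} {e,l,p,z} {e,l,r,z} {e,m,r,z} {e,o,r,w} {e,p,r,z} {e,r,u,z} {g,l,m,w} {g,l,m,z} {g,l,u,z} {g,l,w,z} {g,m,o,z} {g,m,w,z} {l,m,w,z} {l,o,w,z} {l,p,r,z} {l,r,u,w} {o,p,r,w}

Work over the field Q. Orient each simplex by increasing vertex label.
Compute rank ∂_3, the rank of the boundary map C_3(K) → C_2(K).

n_0=10 n_1=44 n_2=68 n_3=24  [Q]
∂1: piv[eg,el,em,eo,ep,er,eu,ew,ez] rk=9  ker:gl,gm,go,gp,gr,gu,gw,gz,lm,lo,lp,lr,lu,lw,lz,mo,mp,mr,mw,mz,op,or,ou,ow,oz,pr,pu,pw,pz,ru,rw,rz,uw,uz,wz
∂2: piv[egl,egm,egp,egr,egu,egw,egz,elm,elp,elr,elz,emp,emr,emw,emz,eor,eow,epr,epz,eru,erw,erz,euz,glu,glw,gmo,gor,goz,gpu,gwz,low,luw,opr,opw,oru] rk=35  ker:glm,glr,glz,gmp,gmr,gmw,gmz,gpr,gpz,grz,guz,lmw,lmz,loz,lpr,lpz,lru,lrw,lrz,luz,lwz,moz,mrw,mrz,mwz,orw,ouw,owz,prw,prz,puz,ruw,ruz
∂3: piv[eglr,egmp,egmr,egpr,egrz,eguz,elpr,elpz,elrz,emrz,eorw,eprz,eruz,glmw,glmz,gluz,glwz,gmoz,gmwz,lowz,lruw,oprw] rk=22  ker:lmwz,lprz
rk∂_3=22

rank∂_3=22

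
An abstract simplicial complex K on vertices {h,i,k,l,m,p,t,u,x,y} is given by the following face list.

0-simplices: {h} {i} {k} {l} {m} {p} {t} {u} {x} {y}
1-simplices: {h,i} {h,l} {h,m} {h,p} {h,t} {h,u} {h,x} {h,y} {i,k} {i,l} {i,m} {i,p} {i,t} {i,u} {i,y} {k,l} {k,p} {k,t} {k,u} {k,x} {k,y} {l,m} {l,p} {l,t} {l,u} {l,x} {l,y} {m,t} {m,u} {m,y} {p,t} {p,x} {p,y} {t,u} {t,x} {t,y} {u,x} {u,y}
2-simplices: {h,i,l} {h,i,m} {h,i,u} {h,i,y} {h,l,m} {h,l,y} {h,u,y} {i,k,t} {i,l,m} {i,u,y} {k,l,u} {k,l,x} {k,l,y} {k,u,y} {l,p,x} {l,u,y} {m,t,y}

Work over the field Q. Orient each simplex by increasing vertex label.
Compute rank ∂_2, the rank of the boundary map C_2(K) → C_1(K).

rank∂_2=14

n_0=10 n_1=38 n_2=17  [Q]
∂1: piv[hi,hl,hm,hp,ht,hu,hx,hy,ik] rk=9  ker:il,im,ip,it,iu,iy,kl,kp,kt,ku,kx,ky,lm,lp,lt,lu,lx,ly,mt,mu,my,pt,px,py,tu,tx,ty,ux,uy
∂2: piv[hil,him,hiu,hiy,hlm,hly,huy,ikt,klu,klx,kly,kuy,lpx,mty] rk=14  ker:ilm,iuy,luy
rk∂_2=14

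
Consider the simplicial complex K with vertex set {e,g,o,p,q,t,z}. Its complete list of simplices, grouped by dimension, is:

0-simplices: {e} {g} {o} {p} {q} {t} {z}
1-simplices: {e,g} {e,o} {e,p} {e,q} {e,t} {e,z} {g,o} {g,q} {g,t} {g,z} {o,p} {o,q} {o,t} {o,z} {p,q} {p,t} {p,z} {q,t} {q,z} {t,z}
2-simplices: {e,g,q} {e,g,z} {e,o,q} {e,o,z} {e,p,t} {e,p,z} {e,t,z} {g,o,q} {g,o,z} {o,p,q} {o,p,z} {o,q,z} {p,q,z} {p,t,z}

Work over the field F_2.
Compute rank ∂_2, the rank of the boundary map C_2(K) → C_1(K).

n_0=7 n_1=20 n_2=14  [Z2]
∂1: piv[eg,eo,ep,eq,et,ez] rk=6  ker:go,gq,gt,gz,op,oq,ot,oz,pq,pt,pz,qt,qz,tz
∂2: piv[egq,egz,eoq,eoz,ept,epz,etz,goq,opq,opz,oqz] rk=11  ker:goz,pqz,ptz
rk∂_2=11

rank∂_2=11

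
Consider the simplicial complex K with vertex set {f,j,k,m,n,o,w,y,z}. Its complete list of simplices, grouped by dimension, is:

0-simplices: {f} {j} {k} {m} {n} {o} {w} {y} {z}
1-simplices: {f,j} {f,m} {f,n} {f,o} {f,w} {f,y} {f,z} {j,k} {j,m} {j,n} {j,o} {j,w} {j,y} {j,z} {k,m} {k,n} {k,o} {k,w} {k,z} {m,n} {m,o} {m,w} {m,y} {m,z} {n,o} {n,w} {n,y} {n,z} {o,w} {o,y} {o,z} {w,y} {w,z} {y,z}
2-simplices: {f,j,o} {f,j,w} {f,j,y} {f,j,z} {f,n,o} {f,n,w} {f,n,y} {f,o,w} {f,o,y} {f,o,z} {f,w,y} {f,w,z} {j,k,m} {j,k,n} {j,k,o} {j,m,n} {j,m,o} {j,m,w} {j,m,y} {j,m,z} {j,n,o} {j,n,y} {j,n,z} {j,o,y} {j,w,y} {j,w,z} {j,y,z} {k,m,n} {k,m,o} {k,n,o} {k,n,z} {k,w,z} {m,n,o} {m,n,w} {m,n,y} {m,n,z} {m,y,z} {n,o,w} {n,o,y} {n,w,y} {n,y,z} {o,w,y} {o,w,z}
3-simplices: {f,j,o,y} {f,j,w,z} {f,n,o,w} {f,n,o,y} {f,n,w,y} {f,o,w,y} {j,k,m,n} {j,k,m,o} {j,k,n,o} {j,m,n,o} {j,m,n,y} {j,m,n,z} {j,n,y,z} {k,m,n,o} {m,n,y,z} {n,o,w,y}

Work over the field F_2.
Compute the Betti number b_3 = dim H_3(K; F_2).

b_3=2

n_0=9 n_1=34 n_2=43 n_3=16  [Z2]
∂1: piv[fj,fm,fn,fo,fw,fy,fz,jk] rk=8  ker:jm,jn,jo,jw,jy,jz,km,kn,ko,kw,kz,mn,mo,mw,my,mz,no,nw,ny,nz,ow,oy,oz,wy,wz,yz
∂2: piv[fjo,fjw,fjy,fjz,fno,fnw,fny,fow,foy,foz,fwy,fwz,jkm,jkn,jko,jmn,jmo,jmw,jmy,jmz,jno,jnz,jyz,knz,kwz] rk=25  ker:jny,joy,jwy,jwz,kmn,kmo,kno,mno,mnw,mny,mnz,myz,now,noy,nwy,nyz,owy,owz
∂3: piv[fjoy,fjwz,fnow,fnoy,fnwy,fowy,jkmn,jkmo,jkno,jmno,jmny,jmnz,jnyz,mnyz] rk=14  ker:kmno,nowy
b_3=(16−14)−0=2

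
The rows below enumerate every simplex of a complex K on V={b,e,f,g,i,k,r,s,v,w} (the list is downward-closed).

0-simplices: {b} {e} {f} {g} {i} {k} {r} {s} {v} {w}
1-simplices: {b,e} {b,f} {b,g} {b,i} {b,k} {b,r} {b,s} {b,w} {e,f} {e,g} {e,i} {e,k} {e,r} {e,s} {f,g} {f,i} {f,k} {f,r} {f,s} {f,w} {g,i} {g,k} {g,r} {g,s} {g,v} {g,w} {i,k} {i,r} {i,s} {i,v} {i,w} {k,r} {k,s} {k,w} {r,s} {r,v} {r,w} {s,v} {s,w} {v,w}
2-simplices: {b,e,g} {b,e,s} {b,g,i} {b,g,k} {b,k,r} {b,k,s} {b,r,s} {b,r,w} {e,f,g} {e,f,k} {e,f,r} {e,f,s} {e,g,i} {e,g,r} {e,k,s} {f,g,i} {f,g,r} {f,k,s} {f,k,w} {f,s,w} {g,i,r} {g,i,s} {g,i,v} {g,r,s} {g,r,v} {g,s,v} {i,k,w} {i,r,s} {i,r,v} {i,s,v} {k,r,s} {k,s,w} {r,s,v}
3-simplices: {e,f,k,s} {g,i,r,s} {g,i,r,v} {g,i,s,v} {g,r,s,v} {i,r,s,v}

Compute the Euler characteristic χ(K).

n_0=10 n_1=40 n_2=33 n_3=6
χ=+10−40+33−6=-3

χ(K)=-3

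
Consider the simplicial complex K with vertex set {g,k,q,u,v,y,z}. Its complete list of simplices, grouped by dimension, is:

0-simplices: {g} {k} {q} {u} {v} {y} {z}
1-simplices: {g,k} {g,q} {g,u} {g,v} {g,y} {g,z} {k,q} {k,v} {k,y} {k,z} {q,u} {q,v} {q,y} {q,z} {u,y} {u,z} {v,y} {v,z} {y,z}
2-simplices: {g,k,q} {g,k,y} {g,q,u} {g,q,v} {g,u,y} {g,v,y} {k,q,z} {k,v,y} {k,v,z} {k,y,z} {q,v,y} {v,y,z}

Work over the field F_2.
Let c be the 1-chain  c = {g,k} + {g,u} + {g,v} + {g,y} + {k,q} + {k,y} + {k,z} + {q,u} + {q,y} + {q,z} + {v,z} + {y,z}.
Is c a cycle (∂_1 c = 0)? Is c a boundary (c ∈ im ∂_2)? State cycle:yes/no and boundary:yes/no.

n_0=7 n_1=19 n_2=12  [Z2]
∂1: piv[gk,gq,gu,gv,gy,gz] rk=6  ker:kq,kv,ky,kz,qu,qv,qy,qz,uy,uz,vy,vz,yz
∂2: piv[gkq,gky,gqu,gqv,guy,gvy,kqz,kvy,kvz,kyz,qvy] rk=11  ker:vyz
∂1c = 0
c vs im∂2: reduces to 0 ⇒ boundary

cycle:yes boundary:yes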